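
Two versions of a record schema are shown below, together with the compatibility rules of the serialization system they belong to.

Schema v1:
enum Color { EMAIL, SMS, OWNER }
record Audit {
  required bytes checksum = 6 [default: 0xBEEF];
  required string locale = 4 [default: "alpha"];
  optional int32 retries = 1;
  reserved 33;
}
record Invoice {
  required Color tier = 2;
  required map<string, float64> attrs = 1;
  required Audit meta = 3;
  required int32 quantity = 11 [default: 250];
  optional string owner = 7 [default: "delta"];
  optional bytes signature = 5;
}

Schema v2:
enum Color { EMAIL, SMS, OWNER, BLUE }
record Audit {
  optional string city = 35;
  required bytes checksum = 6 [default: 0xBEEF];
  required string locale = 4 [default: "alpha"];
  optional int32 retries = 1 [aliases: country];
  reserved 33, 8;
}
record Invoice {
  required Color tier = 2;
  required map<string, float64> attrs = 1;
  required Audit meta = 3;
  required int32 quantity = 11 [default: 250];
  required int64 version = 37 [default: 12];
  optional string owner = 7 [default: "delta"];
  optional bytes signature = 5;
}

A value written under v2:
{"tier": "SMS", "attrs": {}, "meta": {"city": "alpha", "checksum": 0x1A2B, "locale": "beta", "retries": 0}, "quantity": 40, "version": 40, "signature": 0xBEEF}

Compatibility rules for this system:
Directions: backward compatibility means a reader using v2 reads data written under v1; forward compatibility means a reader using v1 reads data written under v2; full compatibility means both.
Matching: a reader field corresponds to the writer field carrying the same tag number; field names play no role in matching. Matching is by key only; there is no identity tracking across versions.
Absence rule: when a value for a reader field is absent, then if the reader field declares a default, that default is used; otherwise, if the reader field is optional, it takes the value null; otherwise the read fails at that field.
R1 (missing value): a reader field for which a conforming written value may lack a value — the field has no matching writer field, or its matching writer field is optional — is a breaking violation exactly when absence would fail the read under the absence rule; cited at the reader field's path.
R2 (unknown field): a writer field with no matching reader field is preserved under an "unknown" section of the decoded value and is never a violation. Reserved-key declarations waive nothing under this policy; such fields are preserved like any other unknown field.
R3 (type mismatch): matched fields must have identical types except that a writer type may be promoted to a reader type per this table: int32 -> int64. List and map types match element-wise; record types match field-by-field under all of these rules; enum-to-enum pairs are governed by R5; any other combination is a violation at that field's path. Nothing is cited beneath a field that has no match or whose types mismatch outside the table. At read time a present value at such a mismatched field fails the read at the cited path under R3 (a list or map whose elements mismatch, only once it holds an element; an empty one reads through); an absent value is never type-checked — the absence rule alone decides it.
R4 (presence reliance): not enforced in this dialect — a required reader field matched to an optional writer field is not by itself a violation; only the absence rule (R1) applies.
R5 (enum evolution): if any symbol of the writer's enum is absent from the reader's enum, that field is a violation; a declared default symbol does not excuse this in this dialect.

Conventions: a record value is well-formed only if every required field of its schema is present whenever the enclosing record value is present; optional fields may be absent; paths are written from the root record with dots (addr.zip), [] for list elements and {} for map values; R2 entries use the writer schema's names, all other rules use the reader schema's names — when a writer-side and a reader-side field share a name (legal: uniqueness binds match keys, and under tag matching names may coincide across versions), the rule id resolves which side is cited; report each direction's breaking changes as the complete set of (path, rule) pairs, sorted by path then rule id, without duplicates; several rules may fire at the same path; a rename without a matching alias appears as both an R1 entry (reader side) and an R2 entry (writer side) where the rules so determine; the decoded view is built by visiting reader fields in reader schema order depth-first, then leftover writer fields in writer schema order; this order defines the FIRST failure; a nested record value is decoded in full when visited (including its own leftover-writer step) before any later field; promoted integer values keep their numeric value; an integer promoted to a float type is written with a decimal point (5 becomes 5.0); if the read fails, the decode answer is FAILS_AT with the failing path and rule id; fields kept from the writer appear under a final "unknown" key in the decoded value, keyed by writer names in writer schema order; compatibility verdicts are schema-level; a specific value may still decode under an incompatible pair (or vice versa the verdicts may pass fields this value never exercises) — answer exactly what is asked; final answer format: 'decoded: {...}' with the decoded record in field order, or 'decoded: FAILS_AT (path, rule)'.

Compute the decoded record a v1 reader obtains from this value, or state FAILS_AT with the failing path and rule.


each type pair in Invoice: writer, then reader
decode walk for Invoice under reader schema v1:
  tier := "SMS"
  attrs := {}
  meta.checksum := 0x1A2B
  meta.locale := "beta"
  meta.retries := 0
  writer meta.city: kept under "unknown"
  quantity := 40
  owner := "delta" (missing; default applied)
  signature := 0xBEEF
  writer version: kept under "unknown"
  => decoded: {"tier": "SMS", "attrs": {}, "meta": {"checksum": 0x1A2B, "locale": "beta", "retries": 0, "unknown": {"city": "alpha"}}, "quantity": 40, "owner": "delta", "signature": 0xBEEF, "unknown": {"version": 40}}
diffs on Invoice not affecting the asked answer:
  enum Color (field tier in record Invoice): symbol BLUE added -> a verdict-level change on Invoice — the shown value reads the same

decoded: {"tier": "SMS", "attrs": {}, "meta": {"checksum": 0x1A2B, "locale": "beta", "retries": 0, "unknown": {"city": "alpha"}}, "quantity": 40, "owner": "delta", "signature": 0xBEEF, "unknown": {"version": 40}}


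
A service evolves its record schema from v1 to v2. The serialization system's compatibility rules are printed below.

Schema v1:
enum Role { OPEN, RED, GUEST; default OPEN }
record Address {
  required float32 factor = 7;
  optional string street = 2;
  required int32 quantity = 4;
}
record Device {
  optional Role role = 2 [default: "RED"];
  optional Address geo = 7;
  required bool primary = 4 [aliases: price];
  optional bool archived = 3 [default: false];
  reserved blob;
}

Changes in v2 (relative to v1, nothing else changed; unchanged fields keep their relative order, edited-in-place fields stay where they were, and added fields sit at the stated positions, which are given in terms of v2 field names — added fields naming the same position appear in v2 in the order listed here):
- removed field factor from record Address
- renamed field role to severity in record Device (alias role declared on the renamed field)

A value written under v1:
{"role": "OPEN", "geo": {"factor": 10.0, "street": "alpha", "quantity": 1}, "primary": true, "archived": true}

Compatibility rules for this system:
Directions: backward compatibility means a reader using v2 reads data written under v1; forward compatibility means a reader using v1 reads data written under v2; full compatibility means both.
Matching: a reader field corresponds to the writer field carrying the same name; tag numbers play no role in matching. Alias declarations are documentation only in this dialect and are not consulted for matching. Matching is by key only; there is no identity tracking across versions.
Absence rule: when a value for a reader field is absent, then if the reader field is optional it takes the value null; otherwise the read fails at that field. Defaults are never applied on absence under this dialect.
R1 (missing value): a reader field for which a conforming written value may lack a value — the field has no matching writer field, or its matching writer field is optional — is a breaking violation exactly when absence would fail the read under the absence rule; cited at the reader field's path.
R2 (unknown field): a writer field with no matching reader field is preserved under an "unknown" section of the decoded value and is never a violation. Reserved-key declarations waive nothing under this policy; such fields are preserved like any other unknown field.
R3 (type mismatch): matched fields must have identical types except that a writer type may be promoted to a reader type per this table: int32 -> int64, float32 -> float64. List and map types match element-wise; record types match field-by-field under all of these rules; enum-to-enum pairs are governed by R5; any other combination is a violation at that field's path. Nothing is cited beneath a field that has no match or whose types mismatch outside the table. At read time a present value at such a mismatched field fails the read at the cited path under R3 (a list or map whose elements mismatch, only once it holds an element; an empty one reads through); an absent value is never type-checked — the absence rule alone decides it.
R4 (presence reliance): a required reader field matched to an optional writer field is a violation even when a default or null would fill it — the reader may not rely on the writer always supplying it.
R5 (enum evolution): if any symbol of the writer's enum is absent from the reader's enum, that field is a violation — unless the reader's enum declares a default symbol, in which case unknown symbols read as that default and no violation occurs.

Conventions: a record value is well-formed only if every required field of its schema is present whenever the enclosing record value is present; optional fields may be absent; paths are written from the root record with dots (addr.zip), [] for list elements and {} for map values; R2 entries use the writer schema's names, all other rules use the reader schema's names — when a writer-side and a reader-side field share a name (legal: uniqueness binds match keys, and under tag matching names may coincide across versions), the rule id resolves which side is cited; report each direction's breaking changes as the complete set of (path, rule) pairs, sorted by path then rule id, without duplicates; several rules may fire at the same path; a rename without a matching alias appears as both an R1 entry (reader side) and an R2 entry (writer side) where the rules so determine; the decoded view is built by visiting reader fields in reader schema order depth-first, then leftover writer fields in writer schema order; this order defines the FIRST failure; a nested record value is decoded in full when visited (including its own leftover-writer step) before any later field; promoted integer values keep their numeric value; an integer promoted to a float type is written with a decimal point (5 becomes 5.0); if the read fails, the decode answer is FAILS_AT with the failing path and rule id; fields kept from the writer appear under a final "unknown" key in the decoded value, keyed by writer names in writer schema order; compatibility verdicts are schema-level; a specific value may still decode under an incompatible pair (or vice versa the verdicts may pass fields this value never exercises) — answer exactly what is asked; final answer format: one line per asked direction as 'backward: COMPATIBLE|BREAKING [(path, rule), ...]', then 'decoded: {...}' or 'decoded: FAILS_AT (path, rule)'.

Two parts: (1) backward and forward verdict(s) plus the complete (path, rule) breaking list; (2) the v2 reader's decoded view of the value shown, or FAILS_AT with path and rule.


backward: COMPATIBLE []; forward: BREAKING [(geo.factor, R1)]; decoded: {"severity": null, "geo": {"street": "alpha", "quantity": 1, "unknown": {"factor": 10.0}}, "primary": true, "archived": true, "unknown": {"role": "OPEN"}}

each type pair in Device: writer, then reader
backward analysis of Device with v2 as reader and v1 as writer:
  no writer field matches reader severity
  Address -> Address, writer optional: geo aligns to geo
  bool -> bool, writer required: primary aligns to primary
  bool -> bool, writer optional: archived aligns to archived
  leftover writer field: role
  string -> string, writer optional: geo.street aligns to geo.street
  int32 -> int32, writer required: geo.quantity aligns to geo.quantity
  leftover writer field: geo.factor
  => no violations; backward on Device: COMPATIBLE
forward analysis of Device with v1 as reader and v2 as writer:
  no writer field matches reader role
  Address -> Address, writer optional: geo aligns to geo
  bool -> bool, writer required: primary aligns to primary
  bool -> bool, writer optional: archived aligns to archived
  leftover writer field: severity
  no writer field matches reader geo.factor
  string -> string, writer optional: geo.street aligns to geo.street
  int32 -> int32, writer required: geo.quantity aligns to geo.quantity
  breaking: (geo.factor, R1)
  => 1 violation(s): forward is BREAKING for Device
decoding the Device value with the v2 reader:
  severity := null (not supplied -> null)
  geo.street := "alpha"
  geo.quantity := 1
  writer geo.factor: kept under "unknown"
  primary := true
  archived := true
  writer role: kept under "unknown"
  => decoded: {"severity": null, "geo": {"street": "alpha", "quantity": 1, "unknown": {"factor": 10.0}}, "primary": true, "archived": true, "unknown": {"role": "OPEN"}}


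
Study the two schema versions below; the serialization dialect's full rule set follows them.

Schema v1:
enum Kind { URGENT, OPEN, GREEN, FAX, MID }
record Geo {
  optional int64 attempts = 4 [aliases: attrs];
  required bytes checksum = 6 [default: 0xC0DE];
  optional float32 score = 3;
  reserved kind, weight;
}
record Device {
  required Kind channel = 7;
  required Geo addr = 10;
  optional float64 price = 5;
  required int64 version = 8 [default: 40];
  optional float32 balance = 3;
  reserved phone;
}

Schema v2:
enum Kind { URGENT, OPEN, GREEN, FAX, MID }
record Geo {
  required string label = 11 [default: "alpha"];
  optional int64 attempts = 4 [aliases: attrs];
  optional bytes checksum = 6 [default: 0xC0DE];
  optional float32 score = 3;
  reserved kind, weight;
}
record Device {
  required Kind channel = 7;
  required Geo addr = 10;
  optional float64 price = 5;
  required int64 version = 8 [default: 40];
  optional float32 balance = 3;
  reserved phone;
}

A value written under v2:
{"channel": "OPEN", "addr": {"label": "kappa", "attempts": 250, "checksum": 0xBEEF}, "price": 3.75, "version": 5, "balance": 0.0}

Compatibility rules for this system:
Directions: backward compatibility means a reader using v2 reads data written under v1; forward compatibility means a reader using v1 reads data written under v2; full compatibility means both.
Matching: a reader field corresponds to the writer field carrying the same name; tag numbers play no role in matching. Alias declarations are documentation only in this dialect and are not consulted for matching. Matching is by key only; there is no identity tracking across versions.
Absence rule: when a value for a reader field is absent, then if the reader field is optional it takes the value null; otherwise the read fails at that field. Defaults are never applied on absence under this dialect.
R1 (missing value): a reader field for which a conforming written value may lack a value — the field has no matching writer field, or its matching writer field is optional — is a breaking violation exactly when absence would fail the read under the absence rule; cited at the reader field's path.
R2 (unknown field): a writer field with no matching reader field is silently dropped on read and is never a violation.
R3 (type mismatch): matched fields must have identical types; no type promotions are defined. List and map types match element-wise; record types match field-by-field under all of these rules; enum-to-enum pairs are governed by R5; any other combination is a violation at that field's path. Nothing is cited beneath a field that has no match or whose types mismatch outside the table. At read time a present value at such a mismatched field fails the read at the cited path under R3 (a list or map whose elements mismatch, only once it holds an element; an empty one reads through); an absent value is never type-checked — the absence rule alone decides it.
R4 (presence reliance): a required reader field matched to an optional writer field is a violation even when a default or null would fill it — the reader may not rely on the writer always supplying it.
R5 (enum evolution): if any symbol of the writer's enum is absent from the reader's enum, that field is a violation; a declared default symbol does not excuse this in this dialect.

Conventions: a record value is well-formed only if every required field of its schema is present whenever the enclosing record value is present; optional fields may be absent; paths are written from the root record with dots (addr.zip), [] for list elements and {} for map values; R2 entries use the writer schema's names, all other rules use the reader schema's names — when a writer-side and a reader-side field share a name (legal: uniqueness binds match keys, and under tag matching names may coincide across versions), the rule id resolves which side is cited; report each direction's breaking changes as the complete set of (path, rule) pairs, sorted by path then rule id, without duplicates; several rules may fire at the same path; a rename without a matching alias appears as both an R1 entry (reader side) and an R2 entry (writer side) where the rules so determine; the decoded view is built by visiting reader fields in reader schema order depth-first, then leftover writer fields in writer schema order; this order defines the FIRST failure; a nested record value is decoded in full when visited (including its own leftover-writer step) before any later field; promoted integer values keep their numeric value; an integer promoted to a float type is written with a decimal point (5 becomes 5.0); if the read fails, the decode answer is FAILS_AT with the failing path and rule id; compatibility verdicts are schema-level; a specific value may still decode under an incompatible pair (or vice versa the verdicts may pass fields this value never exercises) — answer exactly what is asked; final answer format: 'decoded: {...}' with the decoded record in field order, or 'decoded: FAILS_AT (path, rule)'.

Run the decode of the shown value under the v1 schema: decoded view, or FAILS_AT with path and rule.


each type pair in Device: writer, then reader
decode (reader v1):
  channel := "OPEN"
  addr.attempts := 250
  addr.checksum := 0xBEEF
  addr.score := null (not supplied -> null)
  writer addr.label: unmatched, discarded
  price := 3.75
  version := 5
  balance := 0.0
  => decoded: {"channel": "OPEN", "addr": {"attempts": 250, "checksum": 0xBEEF, "score": null}, "price": 3.75, "version": 5, "balance": 0.0}
checking off the Device differences that do not matter here:
  field checksum in record Geo: required changed to optional -> shifts the Device verdicts, not this decode
  added field label to record Geo: required string, tag 11, default "alpha" (in v2 it sits immediately before attempts) -> shifts the Device verdicts, not this decode

decoded: {"channel": "OPEN", "addr": {"attempts": 250, "checksum": 0xBEEF, "score": null}, "price": 3.75, "version": 5, "balance": 0.0}


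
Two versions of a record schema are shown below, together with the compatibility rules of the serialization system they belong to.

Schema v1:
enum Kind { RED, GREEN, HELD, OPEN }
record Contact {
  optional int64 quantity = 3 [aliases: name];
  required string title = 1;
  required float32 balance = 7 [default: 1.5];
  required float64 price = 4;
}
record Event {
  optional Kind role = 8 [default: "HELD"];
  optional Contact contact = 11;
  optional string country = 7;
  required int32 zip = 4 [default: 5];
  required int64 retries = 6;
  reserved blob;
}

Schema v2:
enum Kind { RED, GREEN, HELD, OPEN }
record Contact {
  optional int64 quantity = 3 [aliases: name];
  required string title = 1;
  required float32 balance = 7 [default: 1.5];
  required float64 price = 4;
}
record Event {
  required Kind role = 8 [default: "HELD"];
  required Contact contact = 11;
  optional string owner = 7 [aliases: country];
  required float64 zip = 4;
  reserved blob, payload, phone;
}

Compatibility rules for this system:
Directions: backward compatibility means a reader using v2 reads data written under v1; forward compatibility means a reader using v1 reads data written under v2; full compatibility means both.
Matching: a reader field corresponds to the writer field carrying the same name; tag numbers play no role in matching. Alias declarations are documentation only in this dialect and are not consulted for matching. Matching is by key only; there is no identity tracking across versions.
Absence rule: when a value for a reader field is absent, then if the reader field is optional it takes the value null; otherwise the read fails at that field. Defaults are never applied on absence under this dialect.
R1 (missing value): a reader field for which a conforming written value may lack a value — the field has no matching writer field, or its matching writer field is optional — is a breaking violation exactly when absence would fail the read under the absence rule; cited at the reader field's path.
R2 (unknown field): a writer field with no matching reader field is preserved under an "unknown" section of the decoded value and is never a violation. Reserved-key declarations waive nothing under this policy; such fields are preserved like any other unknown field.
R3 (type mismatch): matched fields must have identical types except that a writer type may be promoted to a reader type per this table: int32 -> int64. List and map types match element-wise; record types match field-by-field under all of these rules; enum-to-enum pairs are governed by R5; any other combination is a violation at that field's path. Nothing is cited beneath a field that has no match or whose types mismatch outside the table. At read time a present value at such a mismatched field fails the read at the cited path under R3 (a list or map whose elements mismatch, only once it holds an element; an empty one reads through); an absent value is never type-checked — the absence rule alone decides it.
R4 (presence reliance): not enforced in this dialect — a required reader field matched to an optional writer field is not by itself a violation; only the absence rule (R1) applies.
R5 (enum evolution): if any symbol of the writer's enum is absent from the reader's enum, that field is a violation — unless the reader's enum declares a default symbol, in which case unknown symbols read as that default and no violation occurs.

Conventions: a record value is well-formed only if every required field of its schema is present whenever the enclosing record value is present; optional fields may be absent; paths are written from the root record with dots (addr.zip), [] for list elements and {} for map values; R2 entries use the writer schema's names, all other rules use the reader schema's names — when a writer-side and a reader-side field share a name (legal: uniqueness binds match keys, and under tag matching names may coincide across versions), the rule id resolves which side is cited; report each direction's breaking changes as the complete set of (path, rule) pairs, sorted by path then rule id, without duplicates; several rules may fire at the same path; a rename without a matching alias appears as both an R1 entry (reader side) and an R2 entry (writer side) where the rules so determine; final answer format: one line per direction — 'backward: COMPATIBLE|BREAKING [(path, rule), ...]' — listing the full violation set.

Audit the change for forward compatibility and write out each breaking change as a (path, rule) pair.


forward: BREAKING [(retries, R1), (zip, R3)]

arrows below run writer -> reader for Event
forward for Event (reader v1, writer v2):
  writer required, Kind -> Kind: reader role maps from writer role
  writer required, Contact -> Contact: reader contact maps from writer contact
  country has no writer counterpart
  writer required, float64 -> int32: reader zip maps from writer zip
  retries has no writer counterpart
  writer field owner has no reader counterpart
  writer optional, int64 -> int64: reader contact.quantity maps from writer contact.quantity
  writer required, string -> string: reader contact.title maps from writer contact.title
  writer required, float32 -> float32: reader contact.balance maps from writer contact.balance
  writer required, float64 -> float64: reader contact.price maps from writer contact.price
  R1 fires at retries
  R3 fires at zip
  => 2 violation(s): forward is BREAKING for Event
checking off the Event differences that do not matter here:
  field contact in record Event: optional changed to required -> its effect on Event is confined to the backward direction, not asked
  renamed field country to owner in record Event (alias country declared on the renamed field) -> inert for the asked Event verdict: nothing fires
  field role in record Event: optional changed to required -> its effect on Event is confined to the backward direction, not asked


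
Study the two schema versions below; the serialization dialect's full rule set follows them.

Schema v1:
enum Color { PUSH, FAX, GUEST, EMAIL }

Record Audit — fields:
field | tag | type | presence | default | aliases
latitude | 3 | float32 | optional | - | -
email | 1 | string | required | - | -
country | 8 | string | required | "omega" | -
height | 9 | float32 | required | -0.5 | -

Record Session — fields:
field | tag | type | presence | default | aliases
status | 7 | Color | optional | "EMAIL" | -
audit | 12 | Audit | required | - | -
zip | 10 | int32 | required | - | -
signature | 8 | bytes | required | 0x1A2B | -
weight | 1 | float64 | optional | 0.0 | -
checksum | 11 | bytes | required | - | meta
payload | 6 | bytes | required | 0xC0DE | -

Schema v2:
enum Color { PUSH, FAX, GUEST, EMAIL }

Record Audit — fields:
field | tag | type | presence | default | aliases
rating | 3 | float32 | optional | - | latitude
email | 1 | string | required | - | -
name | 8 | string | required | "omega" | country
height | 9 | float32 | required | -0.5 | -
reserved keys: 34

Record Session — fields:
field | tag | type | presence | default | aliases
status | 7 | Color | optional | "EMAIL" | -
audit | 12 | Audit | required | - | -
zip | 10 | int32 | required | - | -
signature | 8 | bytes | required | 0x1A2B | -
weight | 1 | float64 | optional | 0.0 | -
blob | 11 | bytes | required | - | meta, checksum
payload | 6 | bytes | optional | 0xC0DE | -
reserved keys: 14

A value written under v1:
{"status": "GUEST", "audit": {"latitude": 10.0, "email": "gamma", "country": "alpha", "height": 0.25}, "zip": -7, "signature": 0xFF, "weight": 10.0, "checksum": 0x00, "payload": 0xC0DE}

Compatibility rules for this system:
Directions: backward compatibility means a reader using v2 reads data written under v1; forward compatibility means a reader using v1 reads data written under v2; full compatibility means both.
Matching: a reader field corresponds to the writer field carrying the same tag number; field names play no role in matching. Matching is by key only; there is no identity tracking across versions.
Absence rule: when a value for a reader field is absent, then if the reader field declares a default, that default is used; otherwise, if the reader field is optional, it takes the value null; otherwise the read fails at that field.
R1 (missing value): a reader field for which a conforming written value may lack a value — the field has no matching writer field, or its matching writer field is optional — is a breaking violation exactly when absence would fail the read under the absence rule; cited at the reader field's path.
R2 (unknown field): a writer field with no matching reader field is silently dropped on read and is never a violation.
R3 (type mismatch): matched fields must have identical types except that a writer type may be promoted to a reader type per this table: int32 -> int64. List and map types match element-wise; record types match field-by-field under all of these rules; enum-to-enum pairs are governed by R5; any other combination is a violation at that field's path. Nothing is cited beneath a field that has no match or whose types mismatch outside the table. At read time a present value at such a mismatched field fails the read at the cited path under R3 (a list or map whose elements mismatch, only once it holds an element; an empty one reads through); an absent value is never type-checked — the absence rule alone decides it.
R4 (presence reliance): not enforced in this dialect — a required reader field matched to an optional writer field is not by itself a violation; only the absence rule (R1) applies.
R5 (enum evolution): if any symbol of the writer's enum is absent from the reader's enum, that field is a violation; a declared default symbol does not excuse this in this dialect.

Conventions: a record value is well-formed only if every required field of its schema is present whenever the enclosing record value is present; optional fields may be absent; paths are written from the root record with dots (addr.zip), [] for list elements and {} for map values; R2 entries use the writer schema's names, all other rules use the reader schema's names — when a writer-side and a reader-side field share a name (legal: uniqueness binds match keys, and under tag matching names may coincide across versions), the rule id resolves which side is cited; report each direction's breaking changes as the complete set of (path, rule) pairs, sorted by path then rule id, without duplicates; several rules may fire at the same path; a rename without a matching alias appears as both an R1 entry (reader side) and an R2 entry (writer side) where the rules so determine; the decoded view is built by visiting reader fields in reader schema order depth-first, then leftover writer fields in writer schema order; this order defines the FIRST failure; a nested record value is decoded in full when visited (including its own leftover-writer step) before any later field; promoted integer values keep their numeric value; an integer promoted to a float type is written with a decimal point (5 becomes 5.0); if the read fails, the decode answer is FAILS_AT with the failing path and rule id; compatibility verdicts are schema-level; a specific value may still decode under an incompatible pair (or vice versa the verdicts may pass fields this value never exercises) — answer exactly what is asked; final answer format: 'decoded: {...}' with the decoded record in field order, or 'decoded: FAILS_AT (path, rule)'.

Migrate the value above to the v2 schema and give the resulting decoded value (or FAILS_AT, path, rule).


each type pair in Session: writer, then reader
decode (reader v2):
  status := "GUEST"
  audit.rating := 10.0 (from writer latitude)
  audit.email := "gamma"
  audit.name := "alpha" (from writer country)
  audit.height := 0.25
  zip := -7
  signature := 0xFF
  weight := 10.0
  blob := 0x00 (from writer checksum)
  payload := 0xC0DE
  => decoded: {"status": "GUEST", "audit": {"rating": 10.0, "email": "gamma", "name": "alpha", "height": 0.25}, "zip": -7, "signature": 0xFF, "weight": 10.0, "blob": 0x00, "payload": 0xC0DE}
remaining Session differences; none change what is asked:
  field payload in record Session: required changed to optional -> inert under this dialect — no rule fires on Session and the result does not move

decoded: {"status": "GUEST", "audit": {"rating": 10.0, "email": "gamma", "name": "alpha", "height": 0.25}, "zip": -7, "signature": 0xFF, "weight": 10.0, "blob": 0x00, "payload": 0xC0DE}


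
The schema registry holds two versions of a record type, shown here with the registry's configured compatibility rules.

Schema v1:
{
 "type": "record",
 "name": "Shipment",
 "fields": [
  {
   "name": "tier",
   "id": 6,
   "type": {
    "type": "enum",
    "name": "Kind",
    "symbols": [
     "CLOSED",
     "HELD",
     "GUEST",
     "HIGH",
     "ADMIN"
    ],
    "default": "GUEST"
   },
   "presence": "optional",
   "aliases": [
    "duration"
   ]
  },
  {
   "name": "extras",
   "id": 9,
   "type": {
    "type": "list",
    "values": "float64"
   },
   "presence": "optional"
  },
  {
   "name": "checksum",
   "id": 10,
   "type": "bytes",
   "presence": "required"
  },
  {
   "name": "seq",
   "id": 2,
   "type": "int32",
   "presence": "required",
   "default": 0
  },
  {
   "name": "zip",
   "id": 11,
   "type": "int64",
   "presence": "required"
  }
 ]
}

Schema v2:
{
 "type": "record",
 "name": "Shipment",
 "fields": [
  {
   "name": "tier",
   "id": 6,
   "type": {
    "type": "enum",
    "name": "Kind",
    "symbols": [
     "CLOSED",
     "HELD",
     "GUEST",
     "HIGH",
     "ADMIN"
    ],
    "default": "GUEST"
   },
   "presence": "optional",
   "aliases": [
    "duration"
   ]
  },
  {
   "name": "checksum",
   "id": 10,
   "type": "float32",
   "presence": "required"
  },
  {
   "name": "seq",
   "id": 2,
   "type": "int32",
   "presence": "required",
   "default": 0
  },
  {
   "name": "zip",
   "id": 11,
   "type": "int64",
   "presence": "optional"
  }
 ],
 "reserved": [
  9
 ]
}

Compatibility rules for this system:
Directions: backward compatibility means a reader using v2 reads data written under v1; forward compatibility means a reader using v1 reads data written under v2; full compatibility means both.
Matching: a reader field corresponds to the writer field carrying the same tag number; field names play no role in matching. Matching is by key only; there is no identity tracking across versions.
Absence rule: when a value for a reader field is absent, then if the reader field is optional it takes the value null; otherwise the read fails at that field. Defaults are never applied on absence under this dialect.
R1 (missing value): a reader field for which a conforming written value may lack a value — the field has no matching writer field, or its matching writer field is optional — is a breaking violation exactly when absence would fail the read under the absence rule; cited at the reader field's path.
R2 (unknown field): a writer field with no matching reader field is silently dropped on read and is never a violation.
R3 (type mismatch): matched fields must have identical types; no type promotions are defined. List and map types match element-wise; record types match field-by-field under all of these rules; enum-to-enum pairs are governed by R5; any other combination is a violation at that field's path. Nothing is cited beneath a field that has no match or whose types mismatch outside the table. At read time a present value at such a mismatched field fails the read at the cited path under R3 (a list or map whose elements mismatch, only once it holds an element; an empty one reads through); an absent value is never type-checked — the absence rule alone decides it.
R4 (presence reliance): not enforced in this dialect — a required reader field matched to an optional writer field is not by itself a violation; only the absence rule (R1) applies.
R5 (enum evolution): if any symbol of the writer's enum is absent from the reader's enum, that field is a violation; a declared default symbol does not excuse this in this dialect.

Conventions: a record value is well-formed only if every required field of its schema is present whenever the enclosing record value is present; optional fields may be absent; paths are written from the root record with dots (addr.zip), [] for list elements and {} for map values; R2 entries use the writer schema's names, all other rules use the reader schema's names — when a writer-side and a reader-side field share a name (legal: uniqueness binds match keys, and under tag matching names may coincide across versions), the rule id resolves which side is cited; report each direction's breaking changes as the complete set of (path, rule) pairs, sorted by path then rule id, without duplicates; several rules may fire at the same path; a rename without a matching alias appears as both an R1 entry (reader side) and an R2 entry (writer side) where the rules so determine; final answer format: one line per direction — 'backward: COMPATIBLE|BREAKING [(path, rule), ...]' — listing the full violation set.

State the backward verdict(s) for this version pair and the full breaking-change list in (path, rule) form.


backward: BREAKING [(checksum, R3)]

each type pair in Shipment: writer, then reader
backward on Shipment — v2 reading data written by v1:
  tier <- tier (Kind -> Kind, writer optional)
  checksum <- checksum (bytes -> float32, writer required)
  seq <- seq (int32 -> int32, writer required)
  zip <- zip (int64 -> int64, writer required)
  writer extras: unknown to reader
  rule R3 violated at checksum
  => 1 violation(s): backward is BREAKING for Shipment
remaining Shipment differences; none change what is asked:
  field zip in record Shipment: required changed to optional -> affects forward compatibility only, which is not asked
  removed field extras from record Shipment (its key 9 joins the reserved list) -> no rule fires on it in Shipment's dialect; the asked verdict holds


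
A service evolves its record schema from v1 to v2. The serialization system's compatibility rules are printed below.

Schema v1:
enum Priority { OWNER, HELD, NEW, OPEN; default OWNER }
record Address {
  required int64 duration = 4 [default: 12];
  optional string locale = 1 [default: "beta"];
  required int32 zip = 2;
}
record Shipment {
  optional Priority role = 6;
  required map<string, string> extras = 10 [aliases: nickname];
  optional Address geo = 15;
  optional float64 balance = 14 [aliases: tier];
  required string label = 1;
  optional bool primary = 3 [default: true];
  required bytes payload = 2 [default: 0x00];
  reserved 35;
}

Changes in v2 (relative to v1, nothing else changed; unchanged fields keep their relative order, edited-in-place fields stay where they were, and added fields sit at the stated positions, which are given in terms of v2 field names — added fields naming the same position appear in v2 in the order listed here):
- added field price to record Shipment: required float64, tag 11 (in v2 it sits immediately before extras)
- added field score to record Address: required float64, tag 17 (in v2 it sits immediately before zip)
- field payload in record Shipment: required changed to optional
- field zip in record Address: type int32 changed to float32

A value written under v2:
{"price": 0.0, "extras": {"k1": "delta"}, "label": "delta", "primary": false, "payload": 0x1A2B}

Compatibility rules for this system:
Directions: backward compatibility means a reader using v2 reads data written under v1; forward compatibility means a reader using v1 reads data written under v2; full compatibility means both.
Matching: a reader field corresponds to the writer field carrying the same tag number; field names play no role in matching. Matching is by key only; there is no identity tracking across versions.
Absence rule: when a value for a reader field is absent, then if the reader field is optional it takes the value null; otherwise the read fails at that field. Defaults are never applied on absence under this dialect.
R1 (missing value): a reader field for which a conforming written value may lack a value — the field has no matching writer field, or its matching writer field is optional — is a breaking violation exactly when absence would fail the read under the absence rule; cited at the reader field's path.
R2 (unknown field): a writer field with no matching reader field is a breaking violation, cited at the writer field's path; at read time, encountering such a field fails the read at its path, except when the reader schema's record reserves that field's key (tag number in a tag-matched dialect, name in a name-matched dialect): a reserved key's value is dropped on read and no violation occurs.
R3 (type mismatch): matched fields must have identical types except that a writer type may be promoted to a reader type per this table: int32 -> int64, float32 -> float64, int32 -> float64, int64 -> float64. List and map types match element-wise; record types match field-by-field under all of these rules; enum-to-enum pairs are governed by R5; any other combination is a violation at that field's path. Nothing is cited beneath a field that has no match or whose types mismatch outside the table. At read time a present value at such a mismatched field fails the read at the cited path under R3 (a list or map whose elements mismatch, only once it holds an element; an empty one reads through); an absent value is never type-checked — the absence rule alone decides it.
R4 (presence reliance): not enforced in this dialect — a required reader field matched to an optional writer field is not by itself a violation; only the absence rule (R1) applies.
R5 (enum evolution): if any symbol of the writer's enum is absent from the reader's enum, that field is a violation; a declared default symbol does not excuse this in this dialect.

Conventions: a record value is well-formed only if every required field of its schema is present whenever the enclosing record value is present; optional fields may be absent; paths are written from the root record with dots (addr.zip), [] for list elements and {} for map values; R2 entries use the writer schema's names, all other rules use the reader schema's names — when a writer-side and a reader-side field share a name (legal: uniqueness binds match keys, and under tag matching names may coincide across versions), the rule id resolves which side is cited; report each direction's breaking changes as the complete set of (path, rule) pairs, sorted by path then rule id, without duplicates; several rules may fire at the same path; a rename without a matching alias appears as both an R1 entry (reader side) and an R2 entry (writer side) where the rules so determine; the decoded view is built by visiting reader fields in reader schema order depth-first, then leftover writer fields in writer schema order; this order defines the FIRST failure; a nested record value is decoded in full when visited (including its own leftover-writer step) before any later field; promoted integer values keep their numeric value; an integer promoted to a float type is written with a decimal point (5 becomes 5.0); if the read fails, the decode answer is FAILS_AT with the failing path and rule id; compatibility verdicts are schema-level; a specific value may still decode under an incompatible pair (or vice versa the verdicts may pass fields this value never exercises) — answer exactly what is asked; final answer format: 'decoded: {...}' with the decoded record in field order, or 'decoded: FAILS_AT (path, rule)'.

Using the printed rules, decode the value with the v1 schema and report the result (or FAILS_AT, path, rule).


in Shipment below, arrows point writer -> reader
decoding the Shipment value with the v1 reader:
  role := null (not supplied -> null)
  extras := {"k1": "delta"}
  geo := null (not supplied -> null)
  balance := null (not supplied -> null)
  label := "delta"
  primary := false
  payload := 0x1A2B
  read fails at price under R2 (unknown field)
  => FAILS_AT (price, R2)
diffs on Shipment not affecting the asked answer:
  added field score to record Address: required float64, tag 17 (in v2 it sits immediately before zip) -> changes Shipment's schema-level verdicts only — the decode of this value is the same
  field payload in record Shipment: required changed to optional -> changes Shipment's schema-level verdicts only — the decode of this value is the same
  field zip in record Address: type int32 changed to float32 -> changes Shipment's schema-level verdicts only — the decode of this value is the same

decoded: FAILS_AT (price, R2)
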